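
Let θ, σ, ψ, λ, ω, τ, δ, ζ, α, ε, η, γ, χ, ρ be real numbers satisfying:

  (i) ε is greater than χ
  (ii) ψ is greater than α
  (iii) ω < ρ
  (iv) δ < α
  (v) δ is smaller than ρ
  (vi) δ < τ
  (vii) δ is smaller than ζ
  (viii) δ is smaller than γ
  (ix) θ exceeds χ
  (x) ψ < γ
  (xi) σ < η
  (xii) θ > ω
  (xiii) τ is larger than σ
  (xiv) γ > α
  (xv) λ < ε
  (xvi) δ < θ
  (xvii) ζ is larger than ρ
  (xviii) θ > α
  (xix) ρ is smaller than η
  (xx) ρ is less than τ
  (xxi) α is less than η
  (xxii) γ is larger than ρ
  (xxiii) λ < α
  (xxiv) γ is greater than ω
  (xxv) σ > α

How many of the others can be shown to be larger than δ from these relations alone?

The elements the relations force above δ are α, ρ, ψ, θ, ζ, σ, τ, η, γ — no chain reaches any other.
That is 9.

9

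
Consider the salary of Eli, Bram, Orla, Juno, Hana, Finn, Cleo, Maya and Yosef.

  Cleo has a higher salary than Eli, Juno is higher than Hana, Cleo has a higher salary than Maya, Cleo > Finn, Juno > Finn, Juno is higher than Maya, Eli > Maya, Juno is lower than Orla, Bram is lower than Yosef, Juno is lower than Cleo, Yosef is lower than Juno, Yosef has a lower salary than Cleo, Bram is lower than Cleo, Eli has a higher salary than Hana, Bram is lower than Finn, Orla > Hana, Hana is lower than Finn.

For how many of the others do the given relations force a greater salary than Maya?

4

Directly above Maya: Juno, Eli, Cleo.
One step further: Orla (4 so far).
No other element is forced above Maya by the given relations, so the count is 4.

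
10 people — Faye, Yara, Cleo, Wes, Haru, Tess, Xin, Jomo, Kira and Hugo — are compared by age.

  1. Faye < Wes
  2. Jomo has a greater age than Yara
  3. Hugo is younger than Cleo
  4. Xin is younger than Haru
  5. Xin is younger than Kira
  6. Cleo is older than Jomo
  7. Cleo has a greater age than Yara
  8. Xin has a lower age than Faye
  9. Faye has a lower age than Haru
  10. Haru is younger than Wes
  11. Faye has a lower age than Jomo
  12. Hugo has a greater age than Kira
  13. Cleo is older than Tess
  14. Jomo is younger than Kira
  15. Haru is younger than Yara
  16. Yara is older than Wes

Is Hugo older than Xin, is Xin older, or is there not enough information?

Xin < Faye < Haru < Wes < Yara < Jomo < Kira < Hugo, by transitivity through Faye, Haru, Wes, Yara, Jomo, Kira.
So Hugo is older.

Hugo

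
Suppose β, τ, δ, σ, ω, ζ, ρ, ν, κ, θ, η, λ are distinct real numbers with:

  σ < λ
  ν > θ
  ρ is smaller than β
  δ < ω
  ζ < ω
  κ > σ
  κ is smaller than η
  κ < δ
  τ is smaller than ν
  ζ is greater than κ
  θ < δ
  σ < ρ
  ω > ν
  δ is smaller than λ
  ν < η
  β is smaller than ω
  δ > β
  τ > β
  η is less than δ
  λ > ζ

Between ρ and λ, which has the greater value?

λ

ρ < β and β < τ give ρ < τ.
With τ < ν: ρ < β < τ < ν.
With ν < η: ρ < β < τ < ν < η.
With η < δ: ρ < β < τ < ν < η < δ.
Then δ < λ extends the chain to λ.
So ρ < λ; λ is the larger of the two.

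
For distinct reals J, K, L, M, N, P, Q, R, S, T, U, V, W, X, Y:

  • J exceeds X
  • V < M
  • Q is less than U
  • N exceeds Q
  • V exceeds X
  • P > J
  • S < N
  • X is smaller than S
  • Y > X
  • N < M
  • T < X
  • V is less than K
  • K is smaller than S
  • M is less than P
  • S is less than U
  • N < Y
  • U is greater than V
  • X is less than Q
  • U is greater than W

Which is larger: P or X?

P

Following the relations from X: X < V < K < S < N < M < P.
So X < P; P is the larger of the two.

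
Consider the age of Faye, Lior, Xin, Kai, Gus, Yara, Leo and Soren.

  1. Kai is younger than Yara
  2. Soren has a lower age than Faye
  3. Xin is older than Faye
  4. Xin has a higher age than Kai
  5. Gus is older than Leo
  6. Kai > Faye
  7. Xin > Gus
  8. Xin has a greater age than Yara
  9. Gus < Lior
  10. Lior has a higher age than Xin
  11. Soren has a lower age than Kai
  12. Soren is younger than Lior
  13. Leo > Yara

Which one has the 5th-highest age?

Yara

Piecing the relations together gives one ordering: Soren < Faye < Kai < Yara < Leo < Gus < Xin < Lior.
The 5th largest is Yara.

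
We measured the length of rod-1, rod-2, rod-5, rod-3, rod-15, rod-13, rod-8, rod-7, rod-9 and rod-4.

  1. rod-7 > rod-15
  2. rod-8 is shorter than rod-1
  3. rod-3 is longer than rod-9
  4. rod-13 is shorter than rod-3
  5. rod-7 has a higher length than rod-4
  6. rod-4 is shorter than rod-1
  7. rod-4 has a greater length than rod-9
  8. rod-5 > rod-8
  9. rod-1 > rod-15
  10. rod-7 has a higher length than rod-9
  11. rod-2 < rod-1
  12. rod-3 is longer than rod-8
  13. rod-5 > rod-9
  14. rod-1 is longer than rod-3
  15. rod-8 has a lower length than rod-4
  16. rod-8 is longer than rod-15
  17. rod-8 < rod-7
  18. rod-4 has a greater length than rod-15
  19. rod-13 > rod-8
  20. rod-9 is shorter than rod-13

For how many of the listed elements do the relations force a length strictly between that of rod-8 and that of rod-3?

1

The relations place rod-8 below rod-3. An element lies strictly between them when it is forced above rod-8 and also forced below rod-3.
Above rod-8: {rod-5, rod-4, rod-7, rod-13, rod-1}. Below rod-3: {rod-9, rod-15, rod-13}.
Intersection: {rod-13} — 1.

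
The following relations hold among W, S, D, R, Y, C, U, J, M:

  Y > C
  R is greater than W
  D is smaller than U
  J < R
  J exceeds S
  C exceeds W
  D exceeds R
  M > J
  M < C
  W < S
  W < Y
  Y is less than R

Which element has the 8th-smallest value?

D

Piecing the relations together gives one ordering: W < S < J < M < C < Y < R < D < U.
The 8th smallest is D.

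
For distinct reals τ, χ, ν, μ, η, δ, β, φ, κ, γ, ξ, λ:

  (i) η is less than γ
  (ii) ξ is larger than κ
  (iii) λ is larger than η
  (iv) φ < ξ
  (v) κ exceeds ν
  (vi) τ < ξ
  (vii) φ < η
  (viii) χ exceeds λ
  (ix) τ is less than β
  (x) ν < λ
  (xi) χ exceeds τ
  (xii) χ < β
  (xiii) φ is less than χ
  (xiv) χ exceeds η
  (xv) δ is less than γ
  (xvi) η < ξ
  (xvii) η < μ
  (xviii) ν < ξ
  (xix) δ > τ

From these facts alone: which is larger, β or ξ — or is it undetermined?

undetermined

Following every chain through β: below β we get ν, φ, η, τ, λ, χ.
ξ is not reached, and no chain runs the other way from ξ to β.
So the given relations leave the order of β and ξ undetermined.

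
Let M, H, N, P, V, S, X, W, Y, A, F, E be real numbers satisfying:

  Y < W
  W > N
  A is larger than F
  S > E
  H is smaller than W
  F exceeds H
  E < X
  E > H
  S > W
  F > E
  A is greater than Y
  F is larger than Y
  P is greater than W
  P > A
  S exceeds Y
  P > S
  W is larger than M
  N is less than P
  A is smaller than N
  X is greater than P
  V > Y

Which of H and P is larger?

Following the relations from H: H < E < F < A < N < W < S < P.
So H < P; P is the larger of the two.

P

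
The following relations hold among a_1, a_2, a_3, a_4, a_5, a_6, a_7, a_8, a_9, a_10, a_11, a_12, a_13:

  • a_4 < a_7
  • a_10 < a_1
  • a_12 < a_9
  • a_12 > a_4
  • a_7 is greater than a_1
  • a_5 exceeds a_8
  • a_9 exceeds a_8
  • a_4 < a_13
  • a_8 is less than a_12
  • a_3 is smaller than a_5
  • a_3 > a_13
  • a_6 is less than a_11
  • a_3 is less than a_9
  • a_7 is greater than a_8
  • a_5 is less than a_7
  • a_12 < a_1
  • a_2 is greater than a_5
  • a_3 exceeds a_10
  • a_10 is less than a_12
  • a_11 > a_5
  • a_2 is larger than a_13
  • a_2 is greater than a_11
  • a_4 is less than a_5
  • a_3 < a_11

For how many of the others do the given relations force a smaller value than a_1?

From a_1 the given relations immediately reach a_10, a_12.
From those, a_8, a_4 — 4 in total.
No other element is forced below a_1 by the given relations, so the count is 4.

4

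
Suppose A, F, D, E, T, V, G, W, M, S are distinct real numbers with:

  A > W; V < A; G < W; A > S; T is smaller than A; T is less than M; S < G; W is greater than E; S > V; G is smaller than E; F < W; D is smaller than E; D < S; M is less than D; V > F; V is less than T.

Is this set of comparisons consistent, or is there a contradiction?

Every relation is compatible with F < V < T < M < D < S < G < E < W < A; the set is consistent.

consistent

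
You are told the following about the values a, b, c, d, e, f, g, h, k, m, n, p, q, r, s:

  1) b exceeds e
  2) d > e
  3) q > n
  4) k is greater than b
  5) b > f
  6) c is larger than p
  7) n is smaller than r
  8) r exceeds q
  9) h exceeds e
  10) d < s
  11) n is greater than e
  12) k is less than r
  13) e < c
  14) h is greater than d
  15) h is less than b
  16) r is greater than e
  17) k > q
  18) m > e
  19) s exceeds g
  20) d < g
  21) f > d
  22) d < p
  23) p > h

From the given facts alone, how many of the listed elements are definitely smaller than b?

4

The elements the relations force below b are e, d, f, h — no chain reaches any other.
That is 4.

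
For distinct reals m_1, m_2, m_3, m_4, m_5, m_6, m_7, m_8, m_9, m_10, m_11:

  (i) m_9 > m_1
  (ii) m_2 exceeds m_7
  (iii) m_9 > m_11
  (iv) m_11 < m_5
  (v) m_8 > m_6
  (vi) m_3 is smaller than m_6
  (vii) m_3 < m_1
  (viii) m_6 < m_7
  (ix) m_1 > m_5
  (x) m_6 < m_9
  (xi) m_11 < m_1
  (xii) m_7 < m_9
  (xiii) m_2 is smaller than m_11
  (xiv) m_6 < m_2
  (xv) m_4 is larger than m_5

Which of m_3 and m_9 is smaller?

m_3

The relevant relations are m_3 < m_6; m_6 < m_2; m_2 < m_11; m_11 < m_1; m_1 < m_9.
Chaining these gives m_3 < m_6 < m_2 < m_11 < m_1 < m_9.
So m_3 < m_9; m_3 is the smaller of the two.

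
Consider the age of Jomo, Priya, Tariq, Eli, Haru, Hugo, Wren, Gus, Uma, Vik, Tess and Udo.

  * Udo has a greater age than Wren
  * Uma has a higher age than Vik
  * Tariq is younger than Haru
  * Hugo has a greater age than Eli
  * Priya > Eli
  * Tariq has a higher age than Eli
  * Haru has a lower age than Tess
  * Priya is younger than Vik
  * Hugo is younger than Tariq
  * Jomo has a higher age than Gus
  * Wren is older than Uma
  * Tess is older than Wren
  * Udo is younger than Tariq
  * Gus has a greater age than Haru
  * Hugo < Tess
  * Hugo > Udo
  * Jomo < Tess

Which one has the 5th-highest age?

Chaining the given pairs: Eli < Priya < Vik < Uma < Wren < Udo < Hugo < Tariq < Haru < Gus < Jomo < Tess.
Counting 5 from the largest end gives Tariq.

Tariq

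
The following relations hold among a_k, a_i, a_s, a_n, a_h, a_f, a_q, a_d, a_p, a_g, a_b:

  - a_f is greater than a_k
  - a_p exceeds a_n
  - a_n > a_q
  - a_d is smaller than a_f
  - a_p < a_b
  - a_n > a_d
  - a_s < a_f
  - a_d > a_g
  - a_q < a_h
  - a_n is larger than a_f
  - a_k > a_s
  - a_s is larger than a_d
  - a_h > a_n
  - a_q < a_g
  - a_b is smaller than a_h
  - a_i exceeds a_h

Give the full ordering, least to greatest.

a_q < a_g < a_d < a_s < a_k < a_f < a_n < a_p < a_b < a_h < a_i

Nothing is placed below a_q, so it is least; from there a_q < a_g; a_g < a_d; a_d < a_s; a_s < a_k; a_k < a_f; a_f < a_n; a_n < a_p; a_p < a_b; a_b < a_h; a_h < a_i, each given directly.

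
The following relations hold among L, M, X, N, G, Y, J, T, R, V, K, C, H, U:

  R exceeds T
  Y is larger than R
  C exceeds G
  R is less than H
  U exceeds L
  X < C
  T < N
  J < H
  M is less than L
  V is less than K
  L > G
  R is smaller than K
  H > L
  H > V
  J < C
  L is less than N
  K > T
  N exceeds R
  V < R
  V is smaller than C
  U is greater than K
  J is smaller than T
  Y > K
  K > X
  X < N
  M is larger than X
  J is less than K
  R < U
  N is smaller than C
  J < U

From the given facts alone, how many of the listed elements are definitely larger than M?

5

Directly above M: L.
One step further: H, N, U (4 so far).
One step further: C (5 so far).
No other element is forced above M by the given relations, so the count is 5.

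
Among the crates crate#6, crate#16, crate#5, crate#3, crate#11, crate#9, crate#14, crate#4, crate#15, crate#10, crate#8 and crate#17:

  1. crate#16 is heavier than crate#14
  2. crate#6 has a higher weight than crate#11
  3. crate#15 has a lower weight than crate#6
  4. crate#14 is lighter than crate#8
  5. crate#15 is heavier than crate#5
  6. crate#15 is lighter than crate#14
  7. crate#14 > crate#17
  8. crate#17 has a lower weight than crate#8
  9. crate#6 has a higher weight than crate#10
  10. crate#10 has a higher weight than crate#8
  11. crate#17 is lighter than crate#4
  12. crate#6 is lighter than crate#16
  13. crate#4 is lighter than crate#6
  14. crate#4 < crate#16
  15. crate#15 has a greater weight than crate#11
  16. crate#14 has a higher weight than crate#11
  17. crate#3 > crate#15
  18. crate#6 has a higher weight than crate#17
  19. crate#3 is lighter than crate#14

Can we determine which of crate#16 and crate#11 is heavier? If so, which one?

crate#16

The relevant relations are crate#11 < crate#15; crate#15 < crate#3; crate#3 < crate#14; crate#14 < crate#8; crate#8 < crate#10; crate#10 < crate#6; crate#6 < crate#16.
Together: crate#11 < crate#15 < crate#3 < crate#14 < crate#8 < crate#10 < crate#6 < crate#16.
So crate#16 is heavier.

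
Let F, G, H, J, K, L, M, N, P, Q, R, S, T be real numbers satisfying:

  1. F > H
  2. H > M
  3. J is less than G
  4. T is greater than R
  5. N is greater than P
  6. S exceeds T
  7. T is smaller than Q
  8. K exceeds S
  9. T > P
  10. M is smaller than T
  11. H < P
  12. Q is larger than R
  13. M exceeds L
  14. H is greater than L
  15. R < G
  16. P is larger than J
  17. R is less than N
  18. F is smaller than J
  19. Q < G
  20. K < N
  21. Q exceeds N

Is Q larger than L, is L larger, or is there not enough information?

Q

Chaining the given relations: L < H < F < J < P < T < S < K < N < Q.
So Q is larger.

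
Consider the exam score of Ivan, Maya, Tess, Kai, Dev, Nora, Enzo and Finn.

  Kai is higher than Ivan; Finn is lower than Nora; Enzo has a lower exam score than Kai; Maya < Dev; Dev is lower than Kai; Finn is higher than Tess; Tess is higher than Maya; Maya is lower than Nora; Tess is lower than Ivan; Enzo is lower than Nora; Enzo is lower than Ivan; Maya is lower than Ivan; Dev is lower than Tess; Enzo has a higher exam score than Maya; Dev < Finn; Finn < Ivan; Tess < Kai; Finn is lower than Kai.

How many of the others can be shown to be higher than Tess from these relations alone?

The elements the relations force above Tess are Finn, Ivan, Kai, Nora — no chain reaches any other.
That is 4.

4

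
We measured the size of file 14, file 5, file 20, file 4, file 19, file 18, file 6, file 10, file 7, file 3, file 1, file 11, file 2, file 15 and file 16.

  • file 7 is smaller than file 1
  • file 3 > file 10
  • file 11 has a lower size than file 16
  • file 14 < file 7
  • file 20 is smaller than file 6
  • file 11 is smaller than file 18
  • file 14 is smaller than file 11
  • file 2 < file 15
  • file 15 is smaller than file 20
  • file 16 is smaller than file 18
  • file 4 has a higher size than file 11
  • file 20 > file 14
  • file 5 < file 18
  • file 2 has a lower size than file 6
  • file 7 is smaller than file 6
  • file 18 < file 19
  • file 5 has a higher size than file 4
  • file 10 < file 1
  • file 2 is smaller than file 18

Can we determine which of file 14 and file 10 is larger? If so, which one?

undetermined

Following every chain through file 14: above file 14 we get file 11, file 7, file 16, file 4, file 20, file 5, file 18, file 6, file 19, file 1.
file 10 is not reached, and no chain runs the other way from file 10 to file 14.
So the given relations leave the order of file 14 and file 10 undetermined.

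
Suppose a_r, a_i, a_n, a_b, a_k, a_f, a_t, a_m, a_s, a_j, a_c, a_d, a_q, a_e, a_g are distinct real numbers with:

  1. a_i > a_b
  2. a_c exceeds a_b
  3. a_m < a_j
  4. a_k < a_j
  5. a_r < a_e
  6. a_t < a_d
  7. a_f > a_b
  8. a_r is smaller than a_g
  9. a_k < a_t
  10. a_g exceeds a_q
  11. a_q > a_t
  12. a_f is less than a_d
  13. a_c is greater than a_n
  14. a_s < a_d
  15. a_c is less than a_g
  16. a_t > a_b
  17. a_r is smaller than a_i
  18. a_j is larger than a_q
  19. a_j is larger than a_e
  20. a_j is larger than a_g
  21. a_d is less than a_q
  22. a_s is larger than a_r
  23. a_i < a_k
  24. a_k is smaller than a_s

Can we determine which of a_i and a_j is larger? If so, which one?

Link the given pairs in sequence: a_i < a_k; a_k < a_t; a_t < a_d; a_d < a_q; a_q < a_g; a_g < a_j.
Together: a_i < a_k < a_t < a_d < a_q < a_g < a_j.
So a_j is larger.

a_j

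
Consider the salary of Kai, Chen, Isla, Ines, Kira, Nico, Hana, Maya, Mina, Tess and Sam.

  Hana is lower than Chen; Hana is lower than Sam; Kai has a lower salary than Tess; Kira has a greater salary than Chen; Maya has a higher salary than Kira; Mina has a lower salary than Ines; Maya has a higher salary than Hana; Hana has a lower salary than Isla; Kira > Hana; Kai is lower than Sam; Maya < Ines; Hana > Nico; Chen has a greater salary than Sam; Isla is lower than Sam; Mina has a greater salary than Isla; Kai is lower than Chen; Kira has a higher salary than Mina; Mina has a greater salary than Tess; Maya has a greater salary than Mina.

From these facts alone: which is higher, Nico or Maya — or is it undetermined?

Link the given pairs in sequence: Nico < Hana; Hana < Isla; Isla < Sam; Sam < Chen; Chen < Kira; Kira < Maya.
Chaining these gives Nico < Hana < Isla < Sam < Chen < Kira < Maya.
So Maya is higher.

Maya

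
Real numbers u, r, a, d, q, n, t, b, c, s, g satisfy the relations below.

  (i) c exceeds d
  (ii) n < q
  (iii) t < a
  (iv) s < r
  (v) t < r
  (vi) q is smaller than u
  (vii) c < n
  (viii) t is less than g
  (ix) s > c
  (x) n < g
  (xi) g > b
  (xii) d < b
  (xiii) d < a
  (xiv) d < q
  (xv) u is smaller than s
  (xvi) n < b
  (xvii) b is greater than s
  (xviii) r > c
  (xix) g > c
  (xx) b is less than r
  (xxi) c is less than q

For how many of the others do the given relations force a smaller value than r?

Directly below r: c, t, s, b.
One step further: d, n, u (7 so far).
One step further: q (8 so far).
No other element is forced below r by the given relations, so the count is 8.

8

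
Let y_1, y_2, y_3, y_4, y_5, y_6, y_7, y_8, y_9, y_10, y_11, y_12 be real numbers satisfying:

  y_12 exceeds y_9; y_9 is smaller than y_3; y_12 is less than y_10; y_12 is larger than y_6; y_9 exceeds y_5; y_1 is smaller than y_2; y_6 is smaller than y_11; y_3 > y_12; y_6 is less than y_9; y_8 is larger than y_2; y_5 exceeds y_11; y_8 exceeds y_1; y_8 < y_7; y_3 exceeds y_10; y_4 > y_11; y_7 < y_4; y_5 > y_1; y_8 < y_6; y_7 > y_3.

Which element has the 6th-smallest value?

The consecutive relations fix a unique order: y_1 < y_2 < y_8 < y_6 < y_11 < y_5 < y_9 < y_12 < y_10 < y_3 < y_7 < y_4.
The 6th smallest is y_5.

y_5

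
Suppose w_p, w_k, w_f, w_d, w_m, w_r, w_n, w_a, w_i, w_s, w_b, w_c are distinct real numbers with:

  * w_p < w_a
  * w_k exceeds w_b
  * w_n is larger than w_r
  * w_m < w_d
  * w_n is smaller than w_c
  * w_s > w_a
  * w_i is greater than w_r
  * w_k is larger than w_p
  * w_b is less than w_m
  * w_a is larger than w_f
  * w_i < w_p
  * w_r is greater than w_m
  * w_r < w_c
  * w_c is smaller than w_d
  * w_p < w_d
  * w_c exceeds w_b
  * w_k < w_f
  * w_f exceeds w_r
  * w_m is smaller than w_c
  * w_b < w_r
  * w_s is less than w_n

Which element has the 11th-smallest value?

The consecutive relations fix a unique order: w_b < w_m < w_r < w_i < w_p < w_k < w_f < w_a < w_s < w_n < w_c < w_d.
The 11th smallest is w_c.

w_c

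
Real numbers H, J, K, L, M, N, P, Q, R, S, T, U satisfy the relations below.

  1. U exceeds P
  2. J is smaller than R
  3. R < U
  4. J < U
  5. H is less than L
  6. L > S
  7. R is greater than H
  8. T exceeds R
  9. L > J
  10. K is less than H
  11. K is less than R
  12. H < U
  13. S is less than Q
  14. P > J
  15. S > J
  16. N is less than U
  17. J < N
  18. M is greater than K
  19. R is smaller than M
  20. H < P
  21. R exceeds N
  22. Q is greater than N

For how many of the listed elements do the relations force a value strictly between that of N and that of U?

1

Chaining upward from N reaches: R, Q, T, M.
Chaining downward from U reaches: J, K, H, P, R.
Strictly between N and U are those in both lists: R — 1 element.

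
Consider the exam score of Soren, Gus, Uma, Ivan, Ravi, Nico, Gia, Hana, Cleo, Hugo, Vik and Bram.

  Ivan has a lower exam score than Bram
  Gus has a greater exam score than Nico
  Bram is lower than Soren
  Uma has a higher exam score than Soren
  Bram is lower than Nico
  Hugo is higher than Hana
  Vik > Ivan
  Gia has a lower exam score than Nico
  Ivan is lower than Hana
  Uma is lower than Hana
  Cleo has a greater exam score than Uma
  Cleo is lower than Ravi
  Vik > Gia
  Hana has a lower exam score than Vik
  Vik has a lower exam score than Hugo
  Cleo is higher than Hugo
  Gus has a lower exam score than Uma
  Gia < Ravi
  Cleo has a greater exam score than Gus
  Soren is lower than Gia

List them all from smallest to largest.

Nothing is placed below Ivan, so it is least; from there Ivan < Bram; Bram < Soren; Soren < Gia; Gia < Nico; Nico < Gus; Gus < Uma; Uma < Hana; Hana < Vik; Vik < Hugo; Hugo < Cleo; Cleo < Ravi, each given directly.

Ivan < Bram < Soren < Gia < Nico < Gus < Uma < Hana < Vik < Hugo < Cleo < Ravi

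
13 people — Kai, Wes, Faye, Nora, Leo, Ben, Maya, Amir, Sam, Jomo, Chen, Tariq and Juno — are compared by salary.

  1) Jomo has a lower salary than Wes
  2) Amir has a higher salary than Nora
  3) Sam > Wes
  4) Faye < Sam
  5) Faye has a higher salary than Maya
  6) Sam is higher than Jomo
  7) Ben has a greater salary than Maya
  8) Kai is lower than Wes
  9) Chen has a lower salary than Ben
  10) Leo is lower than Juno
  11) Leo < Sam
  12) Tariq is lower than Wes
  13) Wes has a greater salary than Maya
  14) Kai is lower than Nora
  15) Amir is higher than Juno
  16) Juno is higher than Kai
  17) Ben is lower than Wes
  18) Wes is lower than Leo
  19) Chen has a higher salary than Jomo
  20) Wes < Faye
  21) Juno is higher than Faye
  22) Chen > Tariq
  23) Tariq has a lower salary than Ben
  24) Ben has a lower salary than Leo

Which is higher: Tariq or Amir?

Link the given pairs in sequence: Tariq < Chen; Chen < Ben; Ben < Wes; Wes < Faye; Faye < Juno; Juno < Amir.
Together: Tariq < Chen < Ben < Wes < Faye < Juno < Amir.
So Tariq < Amir; Amir is the higher of the two.

Amir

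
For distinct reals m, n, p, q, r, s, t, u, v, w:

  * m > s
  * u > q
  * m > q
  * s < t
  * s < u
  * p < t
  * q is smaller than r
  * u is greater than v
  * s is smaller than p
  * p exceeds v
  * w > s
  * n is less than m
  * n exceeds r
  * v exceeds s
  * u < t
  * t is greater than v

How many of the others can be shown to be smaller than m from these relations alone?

4

Directly below m: s, q, n.
One step further: r (4 so far).
No other element is forced below m by the given relations, so the count is 4.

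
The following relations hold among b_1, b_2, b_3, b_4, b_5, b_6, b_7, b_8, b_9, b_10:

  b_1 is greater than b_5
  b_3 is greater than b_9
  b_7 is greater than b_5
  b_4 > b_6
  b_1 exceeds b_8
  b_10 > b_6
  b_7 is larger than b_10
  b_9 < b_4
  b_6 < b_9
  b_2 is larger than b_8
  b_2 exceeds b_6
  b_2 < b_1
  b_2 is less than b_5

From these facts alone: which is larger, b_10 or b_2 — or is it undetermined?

undetermined

Following every chain through b_2: above b_2 we get b_5, b_7, b_1; below b_2 we get b_6, b_8.
b_10 is not reached, and no chain runs the other way from b_10 to b_2.
So the given relations leave the order of b_2 and b_10 undetermined.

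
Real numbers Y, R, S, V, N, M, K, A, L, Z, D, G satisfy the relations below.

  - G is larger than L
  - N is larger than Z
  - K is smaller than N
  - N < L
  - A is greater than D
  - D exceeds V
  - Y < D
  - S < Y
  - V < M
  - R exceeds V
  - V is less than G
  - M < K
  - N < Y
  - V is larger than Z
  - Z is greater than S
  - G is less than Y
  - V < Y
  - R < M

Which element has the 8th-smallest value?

L

The consecutive relations fix a unique order: S < Z < V < R < M < K < N < L < G < Y < D < A.
Counting 8 from the smallest end gives L.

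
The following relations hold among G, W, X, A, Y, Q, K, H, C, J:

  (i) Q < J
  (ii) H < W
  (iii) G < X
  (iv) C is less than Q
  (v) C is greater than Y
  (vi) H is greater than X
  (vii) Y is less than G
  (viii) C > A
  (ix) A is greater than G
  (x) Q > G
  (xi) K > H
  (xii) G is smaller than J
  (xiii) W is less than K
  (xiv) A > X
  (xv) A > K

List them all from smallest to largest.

Y < G < X < H < W < K < A < C < Q < J

Each adjacent pair is fixed by a given relation: Y < G; G < X; X < H; H < W; W < K; K < A; A < C; C < Q; Q < J. Chaining them end to end gives the full order.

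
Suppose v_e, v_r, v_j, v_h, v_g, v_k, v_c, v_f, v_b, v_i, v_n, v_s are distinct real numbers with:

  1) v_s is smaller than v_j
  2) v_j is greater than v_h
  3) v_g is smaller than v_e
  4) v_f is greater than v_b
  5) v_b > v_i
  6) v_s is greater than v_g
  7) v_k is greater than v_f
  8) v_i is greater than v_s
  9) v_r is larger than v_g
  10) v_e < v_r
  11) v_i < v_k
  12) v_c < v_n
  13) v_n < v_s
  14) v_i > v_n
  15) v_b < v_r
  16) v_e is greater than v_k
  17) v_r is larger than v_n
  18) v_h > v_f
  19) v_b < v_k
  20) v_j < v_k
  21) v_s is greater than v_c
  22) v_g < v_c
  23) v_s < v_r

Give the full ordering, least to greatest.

Each adjacent pair is fixed by a given relation: v_g < v_c; v_c < v_n; v_n < v_s; v_s < v_i; v_i < v_b; v_b < v_f; v_f < v_h; v_h < v_j; v_j < v_k; v_k < v_e; v_e < v_r. Chaining them end to end gives the full order.

v_g < v_c < v_n < v_s < v_i < v_b < v_f < v_h < v_j < v_k < v_e < v_r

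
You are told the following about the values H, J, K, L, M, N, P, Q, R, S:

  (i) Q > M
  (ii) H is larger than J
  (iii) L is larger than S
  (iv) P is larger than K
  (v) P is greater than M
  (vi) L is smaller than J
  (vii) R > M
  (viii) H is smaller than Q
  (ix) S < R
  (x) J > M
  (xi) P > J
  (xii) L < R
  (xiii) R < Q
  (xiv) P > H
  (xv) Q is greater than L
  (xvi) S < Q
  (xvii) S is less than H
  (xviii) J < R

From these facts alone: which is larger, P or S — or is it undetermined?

S < L and L < J give S < J.
Then J < H extends the chain to H.
With H < P: S < L < J < H < P.
So P is larger.

P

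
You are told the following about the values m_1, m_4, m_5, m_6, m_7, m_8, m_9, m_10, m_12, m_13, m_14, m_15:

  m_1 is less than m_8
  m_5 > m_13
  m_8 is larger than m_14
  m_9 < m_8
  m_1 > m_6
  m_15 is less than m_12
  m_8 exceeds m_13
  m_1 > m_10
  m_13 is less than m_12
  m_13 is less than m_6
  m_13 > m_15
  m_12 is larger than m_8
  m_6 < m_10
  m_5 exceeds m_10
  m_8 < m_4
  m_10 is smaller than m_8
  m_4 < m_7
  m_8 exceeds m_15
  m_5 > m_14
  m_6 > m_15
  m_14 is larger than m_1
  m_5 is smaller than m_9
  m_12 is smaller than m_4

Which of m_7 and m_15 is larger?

The relevant relations are m_15 < m_13; m_13 < m_6; m_6 < m_10; m_10 < m_1; m_1 < m_14; m_14 < m_5; m_5 < m_9; m_9 < m_8; m_8 < m_12; m_12 < m_4; m_4 < m_7.
Chaining these gives m_15 < m_13 < m_6 < m_10 < m_1 < m_14 < m_5 < m_9 < m_8 < m_12 < m_4 < m_7.
So m_15 < m_7; m_7 is the larger of the two.

m_7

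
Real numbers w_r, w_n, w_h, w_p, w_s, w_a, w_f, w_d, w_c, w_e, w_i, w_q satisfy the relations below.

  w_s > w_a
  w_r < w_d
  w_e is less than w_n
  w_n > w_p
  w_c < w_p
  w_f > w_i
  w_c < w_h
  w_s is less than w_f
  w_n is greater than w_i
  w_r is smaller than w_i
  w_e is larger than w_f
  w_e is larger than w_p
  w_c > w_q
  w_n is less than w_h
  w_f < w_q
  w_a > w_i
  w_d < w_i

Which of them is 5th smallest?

Chaining the given pairs: w_r < w_d < w_i < w_a < w_s < w_f < w_q < w_c < w_p < w_e < w_n < w_h.
Counting 5 from the smallest end gives w_s.

w_s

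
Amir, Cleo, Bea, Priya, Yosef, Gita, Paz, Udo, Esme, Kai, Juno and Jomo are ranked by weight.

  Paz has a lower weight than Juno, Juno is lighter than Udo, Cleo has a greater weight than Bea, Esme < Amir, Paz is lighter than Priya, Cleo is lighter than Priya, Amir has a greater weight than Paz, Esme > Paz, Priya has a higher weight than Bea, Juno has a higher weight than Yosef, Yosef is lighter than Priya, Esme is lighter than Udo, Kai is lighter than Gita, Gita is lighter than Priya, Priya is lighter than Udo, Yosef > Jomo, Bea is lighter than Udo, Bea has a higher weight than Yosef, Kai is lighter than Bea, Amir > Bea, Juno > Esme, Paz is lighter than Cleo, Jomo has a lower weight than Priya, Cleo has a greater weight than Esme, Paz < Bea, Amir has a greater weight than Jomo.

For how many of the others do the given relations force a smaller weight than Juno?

Directly below Juno: Yosef, Paz, Esme.
One step further: Jomo (4 so far).
Nothing else is reachable below Juno; 4 in all.

4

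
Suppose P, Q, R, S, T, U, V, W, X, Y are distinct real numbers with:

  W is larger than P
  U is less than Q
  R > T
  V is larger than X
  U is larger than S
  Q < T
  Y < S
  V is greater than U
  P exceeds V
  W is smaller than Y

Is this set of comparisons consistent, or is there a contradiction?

inconsistent

We have U < V stated directly, yet also V < P < W < Y < S < U by chaining the others — so V < U. Contradiction.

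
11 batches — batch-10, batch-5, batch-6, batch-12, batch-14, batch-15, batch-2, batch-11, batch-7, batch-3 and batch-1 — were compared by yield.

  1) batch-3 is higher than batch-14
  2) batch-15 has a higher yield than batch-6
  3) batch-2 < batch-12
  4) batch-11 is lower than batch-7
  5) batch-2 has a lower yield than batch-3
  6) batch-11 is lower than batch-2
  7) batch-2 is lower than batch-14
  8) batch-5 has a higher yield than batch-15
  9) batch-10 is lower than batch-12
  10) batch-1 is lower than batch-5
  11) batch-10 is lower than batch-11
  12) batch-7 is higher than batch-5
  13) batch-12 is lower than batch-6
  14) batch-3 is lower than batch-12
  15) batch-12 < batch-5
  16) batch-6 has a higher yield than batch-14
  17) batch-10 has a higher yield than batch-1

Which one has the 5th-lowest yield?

Chaining the given pairs: batch-1 < batch-10 < batch-11 < batch-2 < batch-14 < batch-3 < batch-12 < batch-6 < batch-15 < batch-5 < batch-7.
Counting 5 from the smallest end gives batch-14.

batch-14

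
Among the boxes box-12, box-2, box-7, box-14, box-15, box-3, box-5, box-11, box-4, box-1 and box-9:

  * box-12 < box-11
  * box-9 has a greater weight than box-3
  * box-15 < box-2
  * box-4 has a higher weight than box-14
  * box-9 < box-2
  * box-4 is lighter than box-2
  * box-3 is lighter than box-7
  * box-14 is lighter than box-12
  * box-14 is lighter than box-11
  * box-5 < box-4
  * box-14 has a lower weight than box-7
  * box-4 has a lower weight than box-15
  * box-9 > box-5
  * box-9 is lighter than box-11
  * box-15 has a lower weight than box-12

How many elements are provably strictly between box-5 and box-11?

4

Chaining upward from box-5 reaches: box-4, box-9, box-15, box-2, box-12.
Chaining downward from box-11 reaches: box-14, box-3, box-4, box-9, box-15, box-12.
Strictly between box-5 and box-11 are those in both lists: box-4, box-9, box-15, box-12 — 4 elements.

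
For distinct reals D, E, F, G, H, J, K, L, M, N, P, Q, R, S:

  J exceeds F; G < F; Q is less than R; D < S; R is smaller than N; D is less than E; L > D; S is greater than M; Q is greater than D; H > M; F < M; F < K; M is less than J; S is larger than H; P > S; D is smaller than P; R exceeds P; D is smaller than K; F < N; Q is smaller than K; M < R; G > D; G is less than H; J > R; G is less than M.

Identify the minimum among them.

Chaining upward from D: directly above it, L, G, S, P, Q, K, E; then F, M, H, R; then N, J.
That covers every other element, and nothing is given below D, so D is the minimum.

D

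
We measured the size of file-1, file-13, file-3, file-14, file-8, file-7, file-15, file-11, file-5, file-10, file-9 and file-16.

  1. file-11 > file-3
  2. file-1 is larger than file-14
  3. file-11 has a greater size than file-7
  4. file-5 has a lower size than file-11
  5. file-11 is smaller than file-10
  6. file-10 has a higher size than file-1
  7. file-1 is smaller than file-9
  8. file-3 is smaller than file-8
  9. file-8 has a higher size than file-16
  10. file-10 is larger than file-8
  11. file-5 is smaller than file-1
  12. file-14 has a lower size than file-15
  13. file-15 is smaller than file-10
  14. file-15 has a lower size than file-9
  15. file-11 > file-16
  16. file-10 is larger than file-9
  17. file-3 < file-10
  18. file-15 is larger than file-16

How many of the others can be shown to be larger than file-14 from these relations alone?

From file-14 the given relations immediately reach file-15, file-1.
From those, file-9, file-10 — 4 in total.
No other element is forced above file-14 by the given relations, so the count is 4.

4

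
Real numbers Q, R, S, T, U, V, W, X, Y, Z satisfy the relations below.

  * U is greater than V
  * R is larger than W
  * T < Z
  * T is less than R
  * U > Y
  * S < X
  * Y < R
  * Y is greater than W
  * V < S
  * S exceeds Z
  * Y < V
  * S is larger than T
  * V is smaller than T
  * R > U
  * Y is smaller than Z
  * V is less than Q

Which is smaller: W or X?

W

Following the relations from W: W < Y < V < T < Z < S < X.
So W < X; W is the smaller of the two.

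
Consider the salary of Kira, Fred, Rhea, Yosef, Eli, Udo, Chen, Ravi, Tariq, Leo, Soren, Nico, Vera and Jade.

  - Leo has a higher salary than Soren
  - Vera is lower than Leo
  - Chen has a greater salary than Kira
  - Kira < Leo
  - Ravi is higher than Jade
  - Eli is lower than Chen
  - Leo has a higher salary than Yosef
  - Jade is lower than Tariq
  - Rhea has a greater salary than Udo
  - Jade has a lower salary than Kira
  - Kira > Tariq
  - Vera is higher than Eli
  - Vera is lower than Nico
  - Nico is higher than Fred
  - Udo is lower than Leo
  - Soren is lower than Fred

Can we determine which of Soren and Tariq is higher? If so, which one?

Following every chain through Soren: above Soren we get Fred, Nico, Leo.
Tariq is not reached, and no chain runs the other way from Tariq to Soren.
So the given relations leave the order of Soren and Tariq undetermined.

undetermined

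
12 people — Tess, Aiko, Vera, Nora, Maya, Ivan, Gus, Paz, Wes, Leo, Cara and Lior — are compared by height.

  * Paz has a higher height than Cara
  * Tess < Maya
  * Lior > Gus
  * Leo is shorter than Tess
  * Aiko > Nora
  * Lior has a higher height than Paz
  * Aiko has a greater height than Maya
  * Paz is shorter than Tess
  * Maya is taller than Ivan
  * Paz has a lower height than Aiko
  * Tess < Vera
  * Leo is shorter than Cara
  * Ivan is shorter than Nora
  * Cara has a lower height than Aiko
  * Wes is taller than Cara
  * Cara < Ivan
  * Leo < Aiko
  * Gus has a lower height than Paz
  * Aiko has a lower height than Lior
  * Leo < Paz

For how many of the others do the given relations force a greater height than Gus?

6

Directly above Gus: Paz, Lior.
One step further: Tess, Aiko (4 so far).
One step further: Vera, Maya (6 so far).
No other element is forced above Gus by the given relations, so the count is 6.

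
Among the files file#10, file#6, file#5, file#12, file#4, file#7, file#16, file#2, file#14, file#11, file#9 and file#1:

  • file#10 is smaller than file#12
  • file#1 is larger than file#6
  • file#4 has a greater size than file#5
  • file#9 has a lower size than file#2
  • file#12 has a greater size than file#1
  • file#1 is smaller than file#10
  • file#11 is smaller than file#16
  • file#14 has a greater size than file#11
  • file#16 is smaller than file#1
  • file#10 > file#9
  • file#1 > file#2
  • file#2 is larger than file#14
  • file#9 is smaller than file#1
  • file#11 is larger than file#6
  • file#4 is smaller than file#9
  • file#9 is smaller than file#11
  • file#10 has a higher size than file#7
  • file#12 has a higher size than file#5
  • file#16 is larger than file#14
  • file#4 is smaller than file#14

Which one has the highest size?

file#12

file#5 is not greatest since file#5 < file#4; file#6 is not greatest since file#6 < file#1; file#4 is not greatest since file#4 < file#9; file#7 is not greatest since file#7 < file#10; file#9 is not greatest since file#9 < file#1; file#11 is not greatest since file#11 < file#14; file#14 is not greatest since file#14 < file#16; file#2 is not greatest since file#2 < file#1; file#16 is not greatest since file#16 < file#1; file#1 is not greatest since file#1 < file#12; file#10 is not greatest since file#10 < file#12.
Only file#12 has nothing above it, so file#12 is the highest size.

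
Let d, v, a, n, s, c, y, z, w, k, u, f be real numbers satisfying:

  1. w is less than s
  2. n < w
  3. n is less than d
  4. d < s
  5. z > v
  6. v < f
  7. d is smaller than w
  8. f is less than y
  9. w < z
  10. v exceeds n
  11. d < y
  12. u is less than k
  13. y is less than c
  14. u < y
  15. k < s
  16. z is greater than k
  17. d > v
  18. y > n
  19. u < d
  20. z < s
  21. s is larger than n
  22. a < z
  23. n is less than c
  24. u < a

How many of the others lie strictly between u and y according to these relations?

The relations place u below y. An element lies strictly between them when it is forced above u and also forced below y.
Above u: {d, k, a, w, z, c, s}. Below y: {n, v, d, f}.
Intersection: {d} — 1.

1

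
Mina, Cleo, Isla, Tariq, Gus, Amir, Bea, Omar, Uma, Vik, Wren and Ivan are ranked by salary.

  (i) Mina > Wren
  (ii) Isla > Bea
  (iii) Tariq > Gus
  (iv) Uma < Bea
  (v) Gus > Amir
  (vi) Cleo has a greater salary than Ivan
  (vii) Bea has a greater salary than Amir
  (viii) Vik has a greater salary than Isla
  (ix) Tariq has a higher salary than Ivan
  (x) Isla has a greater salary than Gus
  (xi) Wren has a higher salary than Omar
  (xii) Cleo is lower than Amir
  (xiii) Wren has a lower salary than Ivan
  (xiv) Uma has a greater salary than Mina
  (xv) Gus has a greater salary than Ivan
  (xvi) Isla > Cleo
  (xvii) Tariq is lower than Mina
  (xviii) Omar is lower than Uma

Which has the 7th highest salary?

Gus

Piecing the relations together gives one ordering: Omar < Wren < Ivan < Cleo < Amir < Gus < Tariq < Mina < Uma < Bea < Isla < Vik.
The 7th largest is Gus.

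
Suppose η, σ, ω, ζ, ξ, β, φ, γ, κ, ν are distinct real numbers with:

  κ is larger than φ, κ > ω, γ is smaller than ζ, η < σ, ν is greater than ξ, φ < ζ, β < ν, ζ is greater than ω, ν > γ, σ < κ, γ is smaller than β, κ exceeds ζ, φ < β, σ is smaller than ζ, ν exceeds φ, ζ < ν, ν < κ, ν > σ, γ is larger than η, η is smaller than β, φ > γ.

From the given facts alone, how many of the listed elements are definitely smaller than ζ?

The elements the relations force below ζ are η, ω, σ, γ, φ — no chain reaches any other.
That is 5.

5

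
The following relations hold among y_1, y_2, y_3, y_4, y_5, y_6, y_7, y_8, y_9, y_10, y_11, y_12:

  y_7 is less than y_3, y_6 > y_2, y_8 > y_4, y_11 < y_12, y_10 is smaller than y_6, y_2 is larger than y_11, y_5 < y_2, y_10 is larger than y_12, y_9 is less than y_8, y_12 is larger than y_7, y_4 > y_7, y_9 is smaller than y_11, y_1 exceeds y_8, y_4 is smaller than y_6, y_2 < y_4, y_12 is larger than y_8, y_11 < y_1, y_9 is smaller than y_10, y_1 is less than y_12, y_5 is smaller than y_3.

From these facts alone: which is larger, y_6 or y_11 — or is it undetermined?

y_11 < y_2 < y_4 < y_8 < y_1 < y_12 < y_10 < y_6, by transitivity through y_2, y_4, y_8, y_1, y_12, y_10.
So y_6 is larger.

y_6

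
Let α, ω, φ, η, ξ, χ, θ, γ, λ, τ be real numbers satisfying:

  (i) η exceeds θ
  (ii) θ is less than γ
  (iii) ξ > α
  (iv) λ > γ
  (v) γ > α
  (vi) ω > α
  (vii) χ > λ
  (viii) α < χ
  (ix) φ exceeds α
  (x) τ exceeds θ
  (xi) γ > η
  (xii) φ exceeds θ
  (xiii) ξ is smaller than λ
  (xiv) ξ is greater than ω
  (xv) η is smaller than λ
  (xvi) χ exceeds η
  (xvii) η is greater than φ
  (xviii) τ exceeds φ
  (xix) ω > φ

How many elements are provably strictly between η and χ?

2

The relations place η below χ. An element lies strictly between them when it is forced above η and also forced below χ.
Above η: {γ, λ}. Below χ: {α, θ, φ, ω, γ, ξ, λ}.
Intersection: {γ, λ} — 2.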